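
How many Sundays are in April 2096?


April 2096 has 30 days
Anchor: Jan 1, 2096. With p = 2096 - 1 = 2095: (p + p//4 - p//100 + p//400) mod 7 = (2095 + 523 - 20 + 5) mod 7 = 2603 mod 7 = 6 -> Sunday (Mon=0 ... Sun=6)
Days before April (Jan-Mar): 91; April 1 index = (6 + 91) mod 7 = 6 -> Sunday
First Sunday is April 1
Sundays: 1, 8, 15, 22, 29

5 Sundays


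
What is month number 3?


Month 3 of 12

March


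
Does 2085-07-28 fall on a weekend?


Anchor: Jan 1, 2085. With p = 2085 - 1 = 2084: (p + p//4 - p//100 + p//400) mod 7 = (2084 + 521 - 20 + 5) mod 7 = 2590 mod 7 = 0 -> Monday (Mon=0 ... Sun=6)
Day of year: 209; offset = 208
Weekday index = (0 + 208) mod 7 = 5 -> Saturday
Weekend days: Saturday, Sunday

Yes


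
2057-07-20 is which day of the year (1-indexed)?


Date: July 20, 2057
Days in months 1 through 6: 181
Plus 20 days in July

Day of year: 201


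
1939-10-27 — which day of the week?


Date: October 27, 1939
Anchor: Jan 1, 1939. With p = 1939 - 1 = 1938: (p + p//4 - p//100 + p//400) mod 7 = (1938 + 484 - 19 + 4) mod 7 = 2407 mod 7 = 6 -> Sunday (Mon=0 ... Sun=6)
Days before October (Jan-Sep): 273; offset = 273 + 27 - 1 = 299
Weekday index = (6 + 299) mod 7 = 4

Day of the week: Friday


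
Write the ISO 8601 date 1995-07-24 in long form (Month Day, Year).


ISO 1995-07-24 parses as year=1995, month=07, day=24
Month 7 -> July

July 24, 1995


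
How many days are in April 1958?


April 1958

30 days


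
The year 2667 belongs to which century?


Century = (year - 1) // 100 + 1
= (2667 - 1) // 100 + 1
= 2666 // 100 + 1
= 26 + 1

27th century


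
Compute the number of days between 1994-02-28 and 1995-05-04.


From 1994-02-28 to 1995-05-04
1994-02-28: days before February = 31; day of year = 31 + 28 = 59
1995-05-04: days before May = 31 + 28 + 31 + 30 = 120 (1995 is not a leap year); day of year = 120 + 4 = 124
Rest of 1994: 365 - 59 = 306
Total = 306 + 124 = 430

430 days


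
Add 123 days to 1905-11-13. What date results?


Start: 1905-11-13, add 123 days
November 1905 has 30 days: 30 - 13 = 17 days to November 30 -> 106 left
December 1905 has 31 days -> 75 left
January 1906 has 31 days -> 44 left
February 1906 has 28 days -> 16 left
March 1906: 16 <= 31 -> lands on March 16

Result: 1906-03-16


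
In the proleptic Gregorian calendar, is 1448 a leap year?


Gregorian leap year rule: divisible by 4, but not by 100, unless also by 400.
1448 is divisible by 4 but not 100 -> leap year

Yes


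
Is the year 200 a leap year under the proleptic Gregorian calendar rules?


Gregorian leap year rule: divisible by 4, but not by 100, unless also by 400.
200 is divisible by 100 but not 400 -> not a leap year

No


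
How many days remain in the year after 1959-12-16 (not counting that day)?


Day of year: 350 of 365
Remaining = 365 - 350

15 days


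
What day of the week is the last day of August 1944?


August 1944 has 31 days
Anchor: Jan 1, 1944. With p = 1944 - 1 = 1943: (p + p//4 - p//100 + p//400) mod 7 = (1943 + 485 - 19 + 4) mod 7 = 2413 mod 7 = 5 -> Saturday (Mon=0 ... Sun=6)
Days before August (Jan-Jul): 213; August 1 index = (5 + 213) mod 7 = 1 -> Tuesday
Last day offset: 31 - 1 = 30 days
Weekday index = (1 + 30) mod 7 = 3

Thursday, August 31


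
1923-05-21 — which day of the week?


Date: May 21, 1923
Anchor: Jan 1, 1923. With p = 1923 - 1 = 1922: (p + p//4 - p//100 + p//400) mod 7 = (1922 + 480 - 19 + 4) mod 7 = 2387 mod 7 = 0 -> Monday (Mon=0 ... Sun=6)
Days before May (Jan-Apr): 120; offset = 120 + 21 - 1 = 140
Weekday index = (0 + 140) mod 7 = 0

Day of the week: Monday


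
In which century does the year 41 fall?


Century = (year - 1) // 100 + 1
= (41 - 1) // 100 + 1
= 40 // 100 + 1
= 0 + 1

1st century


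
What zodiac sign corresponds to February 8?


Date: February 8
Conventional tropical zodiac dates: Aquarius from January 20 onward; Pisces starts February 19
February 8 falls within the Aquarius range

Aquarius


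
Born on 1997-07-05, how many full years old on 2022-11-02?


Birth: 1997-07-05
Reference: 2022-11-02
Year difference: 2022 - 1997 = 25

25 years old


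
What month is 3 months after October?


October is month 10
10 + 3 = 13; wrap: 13 - 12 = 1

January


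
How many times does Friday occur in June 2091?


June 2091 has 30 days
Anchor: Jan 1, 2091. With p = 2091 - 1 = 2090: (p + p//4 - p//100 + p//400) mod 7 = (2090 + 522 - 20 + 5) mod 7 = 2597 mod 7 = 0 -> Monday (Mon=0 ... Sun=6)
Days before June (Jan-May): 151; June 1 index = (0 + 151) mod 7 = 4 -> Friday
First Friday is June 1
Fridays: 1, 8, 15, 22, 29

5 Fridays


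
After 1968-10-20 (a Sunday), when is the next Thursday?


Current: Sunday
Target: Thursday
Days ahead: 4

Next Thursday: 1968-10-24


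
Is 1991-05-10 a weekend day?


Anchor: Jan 1, 1991. With p = 1991 - 1 = 1990: (p + p//4 - p//100 + p//400) mod 7 = (1990 + 497 - 19 + 4) mod 7 = 2472 mod 7 = 1 -> Tuesday (Mon=0 ... Sun=6)
Day of year: 130; offset = 129
Weekday index = (1 + 129) mod 7 = 4 -> Friday
Weekend days: Saturday, Sunday

No


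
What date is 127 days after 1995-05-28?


Start: 1995-05-28, add 127 days
May 1995 has 31 days: 31 - 28 = 3 days to May 31 -> 124 left
June 1995 has 30 days -> 94 left
July 1995 has 31 days -> 63 left
August 1995 has 31 days -> 32 left
September 1995 has 30 days -> 2 left
October 1995: 2 <= 31 -> lands on October 2

Result: 1995-10-02


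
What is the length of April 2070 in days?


April 2070

30 days


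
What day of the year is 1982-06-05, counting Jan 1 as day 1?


Date: June 5, 1982
Days in months 1 through 5: 151
Plus 5 days in June

Day of year: 156


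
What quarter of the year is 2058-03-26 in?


Month: March (month 3)
Q1: Jan-Mar, Q2: Apr-Jun, Q3: Jul-Sep, Q4: Oct-Dec

Q1


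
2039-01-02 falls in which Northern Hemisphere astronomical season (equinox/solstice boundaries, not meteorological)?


Date: January 2
Astronomical Winter (approx.; exact equinox/solstice day varies by year): December 21 to March 19
January 2 falls within the Winter window

Winter


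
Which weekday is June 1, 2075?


Target: June 1, 2075
Anchor: Jan 1, 2075. With p = 2075 - 1 = 2074: (p + p//4 - p//100 + p//400) mod 7 = (2074 + 518 - 20 + 5) mod 7 = 2577 mod 7 = 1 -> Tuesday (Mon=0 ... Sun=6)
Days before June (Jan-May): 151 days
Weekday index = (1 + 151) mod 7 = 5

Saturday


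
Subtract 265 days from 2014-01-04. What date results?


Start: 2014-01-04, subtract 265 days
Back 4 days from January 4 reaches December 31, 2013 -> 261 left
December 2013 has 31 days -> back to November 30, 2013 -> 230 left
November 2013 has 30 days -> back to October 31, 2013 -> 200 left
October 2013 has 31 days -> back to September 30, 2013 -> 169 left
September 2013 has 30 days -> back to August 31, 2013 -> 139 left
August 2013 has 31 days -> back to July 31, 2013 -> 108 left
July 2013 has 31 days -> back to June 30, 2013 -> 77 left
June 2013 has 30 days -> back to May 31, 2013 -> 47 left
May 2013 has 31 days -> back to April 30, 2013 -> 16 left
April 2013: 30 - 16 = 14 -> lands on April 14

Result: 2013-04-14


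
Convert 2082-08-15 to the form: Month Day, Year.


ISO 2082-08-15 parses as year=2082, month=08, day=15
Month 8 -> August

August 15, 2082


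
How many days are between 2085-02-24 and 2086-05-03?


From 2085-02-24 to 2086-05-03
2085-02-24: days before February = 31; day of year = 31 + 24 = 55
2086-05-03: days before May = 31 + 28 + 31 + 30 = 120 (2086 is not a leap year); day of year = 120 + 3 = 123
Rest of 2085: 365 - 55 = 310
Total = 310 + 123 = 433

433 days


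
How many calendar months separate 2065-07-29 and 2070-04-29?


From July 2065 to April 2070
5 years * 12 = 60 months, minus 3 months = 57

57 months


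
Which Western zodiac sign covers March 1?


Date: March 1
Conventional tropical zodiac dates: Pisces from February 19 onward; Aries starts March 21
March 1 falls within the Pisces range

Pisces


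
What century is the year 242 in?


Century = (year - 1) // 100 + 1
= (242 - 1) // 100 + 1
= 241 // 100 + 1
= 2 + 1

3rd century


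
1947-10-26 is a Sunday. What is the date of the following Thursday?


Current: Sunday
Target: Thursday
Days ahead: 4

Next Thursday: 1947-10-30


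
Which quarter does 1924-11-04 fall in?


Month: November (month 11)
Q1: Jan-Mar, Q2: Apr-Jun, Q3: Jul-Sep, Q4: Oct-Dec

Q4


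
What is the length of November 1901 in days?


November 1901

30 days


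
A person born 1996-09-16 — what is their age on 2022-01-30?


Birth: 1996-09-16
Reference: 2022-01-30
Year difference: 2022 - 1996 = 26
Birthday not yet reached in 2022, subtract 1

25 years old


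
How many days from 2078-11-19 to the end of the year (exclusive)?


Day of year: 323 of 365
Remaining = 365 - 323

42 days


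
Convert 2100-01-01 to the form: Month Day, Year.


ISO 2100-01-01 parses as year=2100, month=01, day=01
Month 1 -> January

January 1, 2100


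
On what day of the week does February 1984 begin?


Target: February 1, 1984
Anchor: Jan 1, 1984. With p = 1984 - 1 = 1983: (p + p//4 - p//100 + p//400) mod 7 = (1983 + 495 - 19 + 4) mod 7 = 2463 mod 7 = 6 -> Sunday (Mon=0 ... Sun=6)
Days before February (Jan): 31 days
Weekday index = (6 + 31) mod 7 = 2

Wednesday


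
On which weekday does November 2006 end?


November 2006 has 30 days
Anchor: Jan 1, 2006. With p = 2006 - 1 = 2005: (p + p//4 - p//100 + p//400) mod 7 = (2005 + 501 - 20 + 5) mod 7 = 2491 mod 7 = 6 -> Sunday (Mon=0 ... Sun=6)
Days before November (Jan-Oct): 304; November 1 index = (6 + 304) mod 7 = 2 -> Wednesday
Last day offset: 30 - 1 = 29 days
Weekday index = (2 + 29) mod 7 = 3

Thursday, November 30


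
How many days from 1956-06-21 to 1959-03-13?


From 1956-06-21 to 1959-03-13
1956-06-21: days before June = 31 + 29 + 31 + 30 + 31 = 152 (1956 is a leap year); day of year = 152 + 21 = 173
1959-03-13: days before March = 31 + 28 = 59 (1959 is not a leap year); day of year = 59 + 13 = 72
Rest of 1956: 366 - 173 = 193
Full years 1957 (365), 1958 (365): 730
Total = 193 + 730 + 72 = 995

995 days


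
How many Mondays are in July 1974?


July 1974 has 31 days
Anchor: Jan 1, 1974. With p = 1974 - 1 = 1973: (p + p//4 - p//100 + p//400) mod 7 = (1973 + 493 - 19 + 4) mod 7 = 2451 mod 7 = 1 -> Tuesday (Mon=0 ... Sun=6)
Days before July (Jan-Jun): 181; July 1 index = (1 + 181) mod 7 = 0 -> Monday
First Monday is July 1
Mondays: 1, 8, 15, 22, 29

5 Mondays


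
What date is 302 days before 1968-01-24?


Start: 1968-01-24, subtract 302 days
Back 24 days from January 24 reaches December 31, 1967 -> 278 left
December 1967 has 31 days -> back to November 30, 1967 -> 247 left
November 1967 has 30 days -> back to October 31, 1967 -> 217 left
October 1967 has 31 days -> back to September 30, 1967 -> 186 left
September 1967 has 30 days -> back to August 31, 1967 -> 156 left
August 1967 has 31 days -> back to July 31, 1967 -> 125 left
July 1967 has 31 days -> back to June 30, 1967 -> 94 left
June 1967 has 30 days -> back to May 31, 1967 -> 64 left
May 1967 has 31 days -> back to April 30, 1967 -> 33 left
April 1967 has 30 days -> back to March 31, 1967 -> 3 left
March 1967: 31 - 3 = 28 -> lands on March 28

Result: 1967-03-28


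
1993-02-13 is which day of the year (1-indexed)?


Date: February 13, 1993
Days in months 1 through 1: 31
Plus 13 days in February

Day of year: 44


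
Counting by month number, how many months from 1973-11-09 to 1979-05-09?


From November 1973 to May 1979
6 years * 12 = 72 months, minus 6 months = 66

66 months


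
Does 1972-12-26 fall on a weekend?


Anchor: Jan 1, 1972. With p = 1972 - 1 = 1971: (p + p//4 - p//100 + p//400) mod 7 = (1971 + 492 - 19 + 4) mod 7 = 2448 mod 7 = 5 -> Saturday (Mon=0 ... Sun=6)
Day of year: 361; offset = 360
Weekday index = (5 + 360) mod 7 = 1 -> Tuesday
Weekend days: Saturday, Sunday

No


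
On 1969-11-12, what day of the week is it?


Date: November 12, 1969
Anchor: Jan 1, 1969. With p = 1969 - 1 = 1968: (p + p//4 - p//100 + p//400) mod 7 = (1968 + 492 - 19 + 4) mod 7 = 2445 mod 7 = 2 -> Wednesday (Mon=0 ... Sun=6)
Days before November (Jan-Oct): 304; offset = 304 + 12 - 1 = 315
Weekday index = (2 + 315) mod 7 = 2

Day of the week: Wednesday


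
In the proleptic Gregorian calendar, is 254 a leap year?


Gregorian leap year rule: divisible by 4, but not by 100, unless also by 400.
254 is not divisible by 4 -> not a leap year

No


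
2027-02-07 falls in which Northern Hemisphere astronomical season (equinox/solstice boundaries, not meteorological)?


Date: February 7
Astronomical Winter (approx.; exact equinox/solstice day varies by year): December 21 to March 19
February 7 falls within the Winter window

Winter


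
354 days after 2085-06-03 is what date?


Start: 2085-06-03, add 354 days
June 2085 has 30 days: 30 - 3 = 27 days to June 30 -> 327 left
July 2085 has 31 days -> 296 left
August 2085 has 31 days -> 265 left
September 2085 has 30 days -> 235 left
October 2085 has 31 days -> 204 left
November 2085 has 30 days -> 174 left
December 2085 has 31 days -> 143 left
January 2086 has 31 days -> 112 left
February 2086 has 28 days -> 84 left
March 2086 has 31 days -> 53 left
April 2086 has 30 days -> 23 left
May 2086: 23 <= 31 -> lands on May 23

Result: 2086-05-23


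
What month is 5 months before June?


June is month 6
6 - 5 = 1

January


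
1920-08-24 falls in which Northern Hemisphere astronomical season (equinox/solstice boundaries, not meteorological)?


Date: August 24
Astronomical Summer (approx.; exact equinox/solstice day varies by year): June 21 to September 21
August 24 falls within the Summer window

Summer


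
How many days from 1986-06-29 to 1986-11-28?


From 1986-06-29 to 1986-11-28
1986-06-29: days before June = 31 + 28 + 31 + 30 + 31 = 151 (1986 is not a leap year); day of year = 151 + 29 = 180
1986-11-28: days before November = 31 + 28 + 31 + 30 + 31 + 30 + 31 + 31 + 30 + 31 = 304 (1986 is not a leap year); day of year = 304 + 28 = 332
Same year: 332 - 180 = 152

152 days


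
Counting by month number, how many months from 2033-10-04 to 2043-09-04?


From October 2033 to September 2043
10 years * 12 = 120 months, minus 1 month = 119

119 months


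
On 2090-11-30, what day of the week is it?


Date: November 30, 2090
Anchor: Jan 1, 2090. With p = 2090 - 1 = 2089: (p + p//4 - p//100 + p//400) mod 7 = (2089 + 522 - 20 + 5) mod 7 = 2596 mod 7 = 6 -> Sunday (Mon=0 ... Sun=6)
Days before November (Jan-Oct): 304; offset = 304 + 30 - 1 = 333
Weekday index = (6 + 333) mod 7 = 3

Day of the week: Thursday


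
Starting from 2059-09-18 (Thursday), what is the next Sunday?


Current: Thursday
Target: Sunday
Days ahead: 3

Next Sunday: 2059-09-21


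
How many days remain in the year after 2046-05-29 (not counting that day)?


Day of year: 149 of 365
Remaining = 365 - 149

216 days


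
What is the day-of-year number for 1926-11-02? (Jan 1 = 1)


Date: November 2, 1926
Days in months 1 through 10: 304
Plus 2 days in November

Day of year: 306


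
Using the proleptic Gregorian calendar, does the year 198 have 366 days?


Gregorian leap year rule: divisible by 4, but not by 100, unless also by 400.
198 is not divisible by 4 -> not a leap year

No


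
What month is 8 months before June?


June is month 6
6 - 8 = -2; wrap: -2 + 12 = 10

October


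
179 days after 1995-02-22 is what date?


Start: 1995-02-22, add 179 days
February 1995 has 28 days: 28 - 22 = 6 days to February 28 -> 173 left
March 1995 has 31 days -> 142 left
April 1995 has 30 days -> 112 left
May 1995 has 31 days -> 81 left
June 1995 has 30 days -> 51 left
July 1995 has 31 days -> 20 left
August 1995: 20 <= 31 -> lands on August 20

Result: 1995-08-20


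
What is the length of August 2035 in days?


August 2035

31 days


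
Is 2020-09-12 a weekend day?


Anchor: Jan 1, 2020. With p = 2020 - 1 = 2019: (p + p//4 - p//100 + p//400) mod 7 = (2019 + 504 - 20 + 5) mod 7 = 2508 mod 7 = 2 -> Wednesday (Mon=0 ... Sun=6)
Day of year: 256; offset = 255
Weekday index = (2 + 255) mod 7 = 5 -> Saturday
Weekend days: Saturday, Sunday

Yes


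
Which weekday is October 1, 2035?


Target: October 1, 2035
Anchor: Jan 1, 2035. With p = 2035 - 1 = 2034: (p + p//4 - p//100 + p//400) mod 7 = (2034 + 508 - 20 + 5) mod 7 = 2527 mod 7 = 0 -> Monday (Mon=0 ... Sun=6)
Days before October (Jan-Sep): 273 days
Weekday index = (0 + 273) mod 7 = 0

Monday


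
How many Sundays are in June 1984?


June 1984 has 30 days
Anchor: Jan 1, 1984. With p = 1984 - 1 = 1983: (p + p//4 - p//100 + p//400) mod 7 = (1983 + 495 - 19 + 4) mod 7 = 2463 mod 7 = 6 -> Sunday (Mon=0 ... Sun=6)
Days before June (Jan-May): 152; June 1 index = (6 + 152) mod 7 = 4 -> Friday
First Sunday is June 3
Sundays: 3, 10, 17, 24

4 Sundays


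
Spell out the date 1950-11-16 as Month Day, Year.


ISO 1950-11-16 parses as year=1950, month=11, day=16
Month 11 -> November

November 16, 1950


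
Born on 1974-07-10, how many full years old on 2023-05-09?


Birth: 1974-07-10
Reference: 2023-05-09
Year difference: 2023 - 1974 = 49
Birthday not yet reached in 2023, subtract 1

48 years old


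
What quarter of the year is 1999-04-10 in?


Month: April (month 4)
Q1: Jan-Mar, Q2: Apr-Jun, Q3: Jul-Sep, Q4: Oct-Dec

Q2


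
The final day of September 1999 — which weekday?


September 1999 has 30 days
Anchor: Jan 1, 1999. With p = 1999 - 1 = 1998: (p + p//4 - p//100 + p//400) mod 7 = (1998 + 499 - 19 + 4) mod 7 = 2482 mod 7 = 4 -> Friday (Mon=0 ... Sun=6)
Days before September (Jan-Aug): 243; September 1 index = (4 + 243) mod 7 = 2 -> Wednesday
Last day offset: 30 - 1 = 29 days
Weekday index = (2 + 29) mod 7 = 3

Thursday, September 30


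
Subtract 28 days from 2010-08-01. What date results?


Start: 2010-08-01, subtract 28 days
Back 1 day from August 1 reaches July 31, 2010 -> 27 left
July 2010: 31 - 27 = 4 -> lands on July 4

Result: 2010-07-04


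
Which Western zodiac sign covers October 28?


Date: October 28
Conventional tropical zodiac dates: Scorpio from October 23 onward; Sagittarius starts November 22
October 28 falls within the Scorpio range

Scorpio


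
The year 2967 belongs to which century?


Century = (year - 1) // 100 + 1
= (2967 - 1) // 100 + 1
= 2966 // 100 + 1
= 29 + 1

30th century


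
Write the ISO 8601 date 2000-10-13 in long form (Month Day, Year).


ISO 2000-10-13 parses as year=2000, month=10, day=13
Month 10 -> October

October 13, 2000


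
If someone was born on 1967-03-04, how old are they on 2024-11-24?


Birth: 1967-03-04
Reference: 2024-11-24
Year difference: 2024 - 1967 = 57

57 years old


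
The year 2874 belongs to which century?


Century = (year - 1) // 100 + 1
= (2874 - 1) // 100 + 1
= 2873 // 100 + 1
= 28 + 1

29th century


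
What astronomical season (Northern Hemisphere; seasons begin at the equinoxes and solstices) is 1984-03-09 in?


Date: March 9
Astronomical Winter (approx.; exact equinox/solstice day varies by year): December 21 to March 19
March 9 falls within the Winter window

Winter


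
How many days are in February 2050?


February 2050 (leap year: no)

28 days


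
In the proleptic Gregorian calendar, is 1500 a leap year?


Gregorian leap year rule: divisible by 4, but not by 100, unless also by 400.
1500 is divisible by 100 but not 400 -> not a leap year

No


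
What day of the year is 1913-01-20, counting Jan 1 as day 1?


Date: January 20, 1913
No months before January
Plus 20 days in January

Day of year: 20


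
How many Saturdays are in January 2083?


January 2083 has 31 days
Anchor: Jan 1, 2083. With p = 2083 - 1 = 2082: (p + p//4 - p//100 + p//400) mod 7 = (2082 + 520 - 20 + 5) mod 7 = 2587 mod 7 = 4 -> Friday (Mon=0 ... Sun=6)
January 1 is the anchor itself -> Friday
First Saturday is January 2
Saturdays: 2, 9, 16, 23, 30

5 Saturdays


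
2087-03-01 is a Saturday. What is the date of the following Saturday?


Current: Saturday
Target: Saturday
Days ahead: 7

Next Saturday: 2087-03-08


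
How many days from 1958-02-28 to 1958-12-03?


From 1958-02-28 to 1958-12-03
1958-02-28: days before February = 31; day of year = 31 + 28 = 59
1958-12-03: days before December = 31 + 28 + 31 + 30 + 31 + 30 + 31 + 31 + 30 + 31 + 30 = 334 (1958 is not a leap year); day of year = 334 + 3 = 337
Same year: 337 - 59 = 278

278 days


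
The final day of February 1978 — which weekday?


February 1978 has 28 days
Anchor: Jan 1, 1978. With p = 1978 - 1 = 1977: (p + p//4 - p//100 + p//400) mod 7 = (1977 + 494 - 19 + 4) mod 7 = 2456 mod 7 = 6 -> Sunday (Mon=0 ... Sun=6)
Days before February (Jan): 31; February 1 index = (6 + 31) mod 7 = 2 -> Wednesday
Last day offset: 28 - 1 = 27 days
Weekday index = (2 + 27) mod 7 = 1

Tuesday, February 28


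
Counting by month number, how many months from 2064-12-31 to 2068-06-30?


From December 2064 to June 2068
4 years * 12 = 48 months, minus 6 months = 42

42 months


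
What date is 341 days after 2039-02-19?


Start: 2039-02-19, add 341 days
February 2039 has 28 days: 28 - 19 = 9 days to February 28 -> 332 left
March 2039 has 31 days -> 301 left
April 2039 has 30 days -> 271 left
May 2039 has 31 days -> 240 left
June 2039 has 30 days -> 210 left
July 2039 has 31 days -> 179 left
August 2039 has 31 days -> 148 left
September 2039 has 30 days -> 118 left
October 2039 has 31 days -> 87 left
November 2039 has 30 days -> 57 left
December 2039 has 31 days -> 26 left
January 2040: 26 <= 31 -> lands on January 26

Result: 2040-01-26


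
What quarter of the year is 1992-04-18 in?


Month: April (month 4)
Q1: Jan-Mar, Q2: Apr-Jun, Q3: Jul-Sep, Q4: Oct-Dec

Q2


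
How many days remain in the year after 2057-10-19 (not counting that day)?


Day of year: 292 of 365
Remaining = 365 - 292

73 days


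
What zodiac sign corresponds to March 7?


Date: March 7
Conventional tropical zodiac dates: Pisces from February 19 onward; Aries starts March 21
March 7 falls within the Pisces range

Pisces


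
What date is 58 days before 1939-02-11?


Start: 1939-02-11, subtract 58 days
Back 11 days from February 11 reaches January 31, 1939 -> 47 left
January 1939 has 31 days -> back to December 31, 1938 -> 16 left
December 1938: 31 - 16 = 15 -> lands on December 15

Result: 1938-12-15


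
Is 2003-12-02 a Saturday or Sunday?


Anchor: Jan 1, 2003. With p = 2003 - 1 = 2002: (p + p//4 - p//100 + p//400) mod 7 = (2002 + 500 - 20 + 5) mod 7 = 2487 mod 7 = 2 -> Wednesday (Mon=0 ... Sun=6)
Day of year: 336; offset = 335
Weekday index = (2 + 335) mod 7 = 1 -> Tuesday
Weekend days: Saturday, Sunday

No


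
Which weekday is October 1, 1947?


Target: October 1, 1947
Anchor: Jan 1, 1947. With p = 1947 - 1 = 1946: (p + p//4 - p//100 + p//400) mod 7 = (1946 + 486 - 19 + 4) mod 7 = 2417 mod 7 = 2 -> Wednesday (Mon=0 ... Sun=6)
Days before October (Jan-Sep): 273 days
Weekday index = (2 + 273) mod 7 = 2

Wednesday


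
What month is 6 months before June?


June is month 6
6 - 6 = 0; wrap: 0 + 12 = 12

December


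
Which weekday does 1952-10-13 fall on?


Date: October 13, 1952
Anchor: Jan 1, 1952. With p = 1952 - 1 = 1951: (p + p//4 - p//100 + p//400) mod 7 = (1951 + 487 - 19 + 4) mod 7 = 2423 mod 7 = 1 -> Tuesday (Mon=0 ... Sun=6)
Days before October (Jan-Sep): 274; offset = 274 + 13 - 1 = 286
Weekday index = (1 + 286) mod 7 = 0

Day of the week: Monday


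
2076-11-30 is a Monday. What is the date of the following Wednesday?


Current: Monday
Target: Wednesday
Days ahead: 2

Next Wednesday: 2076-12-02


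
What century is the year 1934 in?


Century = (year - 1) // 100 + 1
= (1934 - 1) // 100 + 1
= 1933 // 100 + 1
= 19 + 1

20th century


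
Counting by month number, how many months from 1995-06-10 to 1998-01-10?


From June 1995 to January 1998
3 years * 12 = 36 months, minus 5 months = 31

31 months


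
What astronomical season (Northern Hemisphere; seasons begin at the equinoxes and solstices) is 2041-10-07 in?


Date: October 7
Astronomical Autumn (approx.; exact equinox/solstice day varies by year): September 22 to December 20
October 7 falls within the Autumn window

Autumn


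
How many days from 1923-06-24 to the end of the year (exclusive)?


Day of year: 175 of 365
Remaining = 365 - 175

190 days


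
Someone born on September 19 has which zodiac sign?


Date: September 19
Conventional tropical zodiac dates: Virgo from August 23 onward; Libra starts September 23
September 19 falls within the Virgo range

Virgo


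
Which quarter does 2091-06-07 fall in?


Month: June (month 6)
Q1: Jan-Mar, Q2: Apr-Jun, Q3: Jul-Sep, Q4: Oct-Dec

Q2


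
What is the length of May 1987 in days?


May 1987

31 days


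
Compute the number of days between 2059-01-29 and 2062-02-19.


From 2059-01-29 to 2062-02-19
2059-01-29: day of year = 29
2062-02-19: days before February = 31; day of year = 31 + 19 = 50
Rest of 2059: 365 - 29 = 336
Full years 2060 (366), 2061 (365): 731
Total = 336 + 731 + 50 = 1117

1117 days


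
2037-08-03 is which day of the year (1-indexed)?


Date: August 3, 2037
Days in months 1 through 7: 212
Plus 3 days in August

Day of year: 215


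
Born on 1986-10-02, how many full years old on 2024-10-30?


Birth: 1986-10-02
Reference: 2024-10-30
Year difference: 2024 - 1986 = 38

38 years old


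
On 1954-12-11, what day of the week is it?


Date: December 11, 1954
Anchor: Jan 1, 1954. With p = 1954 - 1 = 1953: (p + p//4 - p//100 + p//400) mod 7 = (1953 + 488 - 19 + 4) mod 7 = 2426 mod 7 = 4 -> Friday (Mon=0 ... Sun=6)
Days before December (Jan-Nov): 334; offset = 334 + 11 - 1 = 344
Weekday index = (4 + 344) mod 7 = 5

Day of the week: Saturday


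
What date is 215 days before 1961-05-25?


Start: 1961-05-25, subtract 215 days
Back 25 days from May 25 reaches April 30, 1961 -> 190 left
April 1961 has 30 days -> back to March 31, 1961 -> 160 left
March 1961 has 31 days -> back to February 28, 1961 -> 129 left
February 1961 has 28 days -> back to January 31, 1961 -> 101 left
January 1961 has 31 days -> back to December 31, 1960 -> 70 left
December 1960 has 31 days -> back to November 30, 1960 -> 39 left
November 1960 has 30 days -> back to October 31, 1960 -> 9 left
October 1960: 31 - 9 = 22 -> lands on October 22

Result: 1960-10-22


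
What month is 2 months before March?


March is month 3
3 - 2 = 1

January


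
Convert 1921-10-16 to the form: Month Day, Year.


ISO 1921-10-16 parses as year=1921, month=10, day=16
Month 10 -> October

October 16, 1921


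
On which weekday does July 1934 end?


July 1934 has 31 days
Anchor: Jan 1, 1934. With p = 1934 - 1 = 1933: (p + p//4 - p//100 + p//400) mod 7 = (1933 + 483 - 19 + 4) mod 7 = 2401 mod 7 = 0 -> Monday (Mon=0 ... Sun=6)
Days before July (Jan-Jun): 181; July 1 index = (0 + 181) mod 7 = 6 -> Sunday
Last day offset: 31 - 1 = 30 days
Weekday index = (6 + 30) mod 7 = 1

Tuesday, July 31


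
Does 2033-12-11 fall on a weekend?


Anchor: Jan 1, 2033. With p = 2033 - 1 = 2032: (p + p//4 - p//100 + p//400) mod 7 = (2032 + 508 - 20 + 5) mod 7 = 2525 mod 7 = 5 -> Saturday (Mon=0 ... Sun=6)
Day of year: 345; offset = 344
Weekday index = (5 + 344) mod 7 = 6 -> Sunday
Weekend days: Saturday, Sunday

Yes


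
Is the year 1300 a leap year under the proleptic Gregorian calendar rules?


Gregorian leap year rule: divisible by 4, but not by 100, unless also by 400.
1300 is divisible by 100 but not 400 -> not a leap year

No


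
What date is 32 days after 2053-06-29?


Start: 2053-06-29, add 32 days
June 2053 has 30 days: 30 - 29 = 1 day to June 30 -> 31 left
July 2053: 31 <= 31 -> lands on July 31

Result: 2053-07-31


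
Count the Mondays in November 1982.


November 1982 has 30 days
Anchor: Jan 1, 1982. With p = 1982 - 1 = 1981: (p + p//4 - p//100 + p//400) mod 7 = (1981 + 495 - 19 + 4) mod 7 = 2461 mod 7 = 4 -> Friday (Mon=0 ... Sun=6)
Days before November (Jan-Oct): 304; November 1 index = (4 + 304) mod 7 = 0 -> Monday
First Monday is November 1
Mondays: 1, 8, 15, 22, 29

5 Mondays


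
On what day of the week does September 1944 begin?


Target: September 1, 1944
Anchor: Jan 1, 1944. With p = 1944 - 1 = 1943: (p + p//4 - p//100 + p//400) mod 7 = (1943 + 485 - 19 + 4) mod 7 = 2413 mod 7 = 5 -> Saturday (Mon=0 ... Sun=6)
Days before September (Jan-Aug): 244 days
Weekday index = (5 + 244) mod 7 = 4

Friday


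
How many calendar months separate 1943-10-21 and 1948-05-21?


From October 1943 to May 1948
5 years * 12 = 60 months, minus 5 months = 55

55 months


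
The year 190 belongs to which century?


Century = (year - 1) // 100 + 1
= (190 - 1) // 100 + 1
= 189 // 100 + 1
= 1 + 1

2nd century


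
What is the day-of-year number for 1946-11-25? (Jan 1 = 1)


Date: November 25, 1946
Days in months 1 through 10: 304
Plus 25 days in November

Day of year: 329


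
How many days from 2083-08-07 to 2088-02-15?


From 2083-08-07 to 2088-02-15
2083-08-07: days before August = 31 + 28 + 31 + 30 + 31 + 30 + 31 = 212 (2083 is not a leap year); day of year = 212 + 7 = 219
2088-02-15: days before February = 31; day of year = 31 + 15 = 46
Rest of 2083: 365 - 219 = 146
Full years 2084 (366), 2085 (365), 2086 (365), 2087 (365): 1461
Total = 146 + 1461 + 46 = 1653

1653 days


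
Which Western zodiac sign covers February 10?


Date: February 10
Conventional tropical zodiac dates: Aquarius from January 20 onward; Pisces starts February 19
February 10 falls within the Aquarius range

Aquarius


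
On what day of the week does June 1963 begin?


Target: June 1, 1963
Anchor: Jan 1, 1963. With p = 1963 - 1 = 1962: (p + p//4 - p//100 + p//400) mod 7 = (1962 + 490 - 19 + 4) mod 7 = 2437 mod 7 = 1 -> Tuesday (Mon=0 ... Sun=6)
Days before June (Jan-May): 151 days
Weekday index = (1 + 151) mod 7 = 5

Saturday


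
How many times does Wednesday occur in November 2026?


November 2026 has 30 days
Anchor: Jan 1, 2026. With p = 2026 - 1 = 2025: (p + p//4 - p//100 + p//400) mod 7 = (2025 + 506 - 20 + 5) mod 7 = 2516 mod 7 = 3 -> Thursday (Mon=0 ... Sun=6)
Days before November (Jan-Oct): 304; November 1 index = (3 + 304) mod 7 = 6 -> Sunday
First Wednesday is November 4
Wednesdays: 4, 11, 18, 25

4 Wednesdays


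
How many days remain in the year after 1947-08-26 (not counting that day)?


Day of year: 238 of 365
Remaining = 365 - 238

127 days


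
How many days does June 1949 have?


June 1949

30 days


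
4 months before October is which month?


October is month 10
10 - 4 = 6

June


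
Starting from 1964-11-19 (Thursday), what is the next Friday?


Current: Thursday
Target: Friday
Days ahead: 1

Next Friday: 1964-11-20


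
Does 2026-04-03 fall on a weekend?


Anchor: Jan 1, 2026. With p = 2026 - 1 = 2025: (p + p//4 - p//100 + p//400) mod 7 = (2025 + 506 - 20 + 5) mod 7 = 2516 mod 7 = 3 -> Thursday (Mon=0 ... Sun=6)
Day of year: 93; offset = 92
Weekday index = (3 + 92) mod 7 = 4 -> Friday
Weekend days: Saturday, Sunday

No


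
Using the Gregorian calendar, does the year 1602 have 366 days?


Gregorian leap year rule: divisible by 4, but not by 100, unless also by 400.
1602 is not divisible by 4 -> not a leap year

No


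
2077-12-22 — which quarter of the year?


Month: December (month 12)
Q1: Jan-Mar, Q2: Apr-Jun, Q3: Jul-Sep, Q4: Oct-Dec

Q4


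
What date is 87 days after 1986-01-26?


Start: 1986-01-26, add 87 days
January 1986 has 31 days: 31 - 26 = 5 days to January 31 -> 82 left
February 1986 has 28 days -> 54 left
March 1986 has 31 days -> 23 left
April 1986: 23 <= 30 -> lands on April 23

Result: 1986-04-23


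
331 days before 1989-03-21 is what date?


Start: 1989-03-21, subtract 331 days
Back 21 days from March 21 reaches February 28, 1989 -> 310 left
February 1989 has 28 days -> back to January 31, 1989 -> 282 left
January 1989 has 31 days -> back to December 31, 1988 -> 251 left
December 1988 has 31 days -> back to November 30, 1988 -> 220 left
November 1988 has 30 days -> back to October 31, 1988 -> 190 left
October 1988 has 31 days -> back to September 30, 1988 -> 159 left
September 1988 has 30 days -> back to August 31, 1988 -> 129 left
August 1988 has 31 days -> back to July 31, 1988 -> 98 left
July 1988 has 31 days -> back to June 30, 1988 -> 67 left
June 1988 has 30 days -> back to May 31, 1988 -> 37 left
May 1988 has 31 days -> back to April 30, 1988 -> 6 left
April 1988: 30 - 6 = 24 -> lands on April 24

Result: 1988-04-24


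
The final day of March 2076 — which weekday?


March 2076 has 31 days
Anchor: Jan 1, 2076. With p = 2076 - 1 = 2075: (p + p//4 - p//100 + p//400) mod 7 = (2075 + 518 - 20 + 5) mod 7 = 2578 mod 7 = 2 -> Wednesday (Mon=0 ... Sun=6)
Days before March (Jan-Feb): 60; March 1 index = (2 + 60) mod 7 = 6 -> Sunday
Last day offset: 31 - 1 = 30 days
Weekday index = (6 + 30) mod 7 = 1

Tuesday, March 31


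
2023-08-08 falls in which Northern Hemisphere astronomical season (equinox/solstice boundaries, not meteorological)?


Date: August 8
Astronomical Summer (approx.; exact equinox/solstice day varies by year): June 21 to September 21
August 8 falls within the Summer window

Summer


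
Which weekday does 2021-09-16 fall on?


Date: September 16, 2021
Anchor: Jan 1, 2021. With p = 2021 - 1 = 2020: (p + p//4 - p//100 + p//400) mod 7 = (2020 + 505 - 20 + 5) mod 7 = 2510 mod 7 = 4 -> Friday (Mon=0 ... Sun=6)
Days before September (Jan-Aug): 243; offset = 243 + 16 - 1 = 258
Weekday index = (4 + 258) mod 7 = 3

Day of the week: Thursday


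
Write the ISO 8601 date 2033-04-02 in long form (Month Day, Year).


ISO 2033-04-02 parses as year=2033, month=04, day=02
Month 4 -> April

April 2, 2033


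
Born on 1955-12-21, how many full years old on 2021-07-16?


Birth: 1955-12-21
Reference: 2021-07-16
Year difference: 2021 - 1955 = 66
Birthday not yet reached in 2021, subtract 1

65 years old


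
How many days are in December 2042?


December 2042

31 days


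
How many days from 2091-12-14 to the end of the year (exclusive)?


Day of year: 348 of 365
Remaining = 365 - 348

17 days


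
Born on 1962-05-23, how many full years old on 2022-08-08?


Birth: 1962-05-23
Reference: 2022-08-08
Year difference: 2022 - 1962 = 60

60 years old


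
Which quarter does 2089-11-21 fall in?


Month: November (month 11)
Q1: Jan-Mar, Q2: Apr-Jun, Q3: Jul-Sep, Q4: Oct-Dec

Q4


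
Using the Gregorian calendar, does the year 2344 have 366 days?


Gregorian leap year rule: divisible by 4, but not by 100, unless also by 400.
2344 is divisible by 4 but not 100 -> leap year

Yes


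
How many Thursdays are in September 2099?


September 2099 has 30 days
Anchor: Jan 1, 2099. With p = 2099 - 1 = 2098: (p + p//4 - p//100 + p//400) mod 7 = (2098 + 524 - 20 + 5) mod 7 = 2607 mod 7 = 3 -> Thursday (Mon=0 ... Sun=6)
Days before September (Jan-Aug): 243; September 1 index = (3 + 243) mod 7 = 1 -> Tuesday
First Thursday is September 3
Thursdays: 3, 10, 17, 24

4 Thursdays


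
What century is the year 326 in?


Century = (year - 1) // 100 + 1
= (326 - 1) // 100 + 1
= 325 // 100 + 1
= 3 + 1

4th century


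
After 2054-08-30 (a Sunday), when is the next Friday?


Current: Sunday
Target: Friday
Days ahead: 5

Next Friday: 2054-09-04


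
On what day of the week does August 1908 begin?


Target: August 1, 1908
Anchor: Jan 1, 1908. With p = 1908 - 1 = 1907: (p + p//4 - p//100 + p//400) mod 7 = (1907 + 476 - 19 + 4) mod 7 = 2368 mod 7 = 2 -> Wednesday (Mon=0 ... Sun=6)
Days before August (Jan-Jul): 213 days
Weekday index = (2 + 213) mod 7 = 5

Saturday


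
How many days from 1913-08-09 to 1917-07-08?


From 1913-08-09 to 1917-07-08
1913-08-09: days before August = 31 + 28 + 31 + 30 + 31 + 30 + 31 = 212 (1913 is not a leap year); day of year = 212 + 9 = 221
1917-07-08: days before July = 31 + 28 + 31 + 30 + 31 + 30 = 181 (1917 is not a leap year); day of year = 181 + 8 = 189
Rest of 1913: 365 - 221 = 144
Full years 1914 (365), 1915 (365), 1916 (366): 1096
Total = 144 + 1096 + 189 = 1429

1429 days


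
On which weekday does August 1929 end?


August 1929 has 31 days
Anchor: Jan 1, 1929. With p = 1929 - 1 = 1928: (p + p//4 - p//100 + p//400) mod 7 = (1928 + 482 - 19 + 4) mod 7 = 2395 mod 7 = 1 -> Tuesday (Mon=0 ... Sun=6)
Days before August (Jan-Jul): 212; August 1 index = (1 + 212) mod 7 = 3 -> Thursday
Last day offset: 31 - 1 = 30 days
Weekday index = (3 + 30) mod 7 = 5

Saturday, August 31


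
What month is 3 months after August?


August is month 8
8 + 3 = 11

November


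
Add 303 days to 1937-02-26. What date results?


Start: 1937-02-26, add 303 days
February 1937 has 28 days: 28 - 26 = 2 days to February 28 -> 301 left
March 1937 has 31 days -> 270 left
April 1937 has 30 days -> 240 left
May 1937 has 31 days -> 209 left
June 1937 has 30 days -> 179 left
July 1937 has 31 days -> 148 left
August 1937 has 31 days -> 117 left
September 1937 has 30 days -> 87 left
October 1937 has 31 days -> 56 left
November 1937 has 30 days -> 26 left
December 1937: 26 <= 31 -> lands on December 26

Result: 1937-12-26


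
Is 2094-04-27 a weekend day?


Anchor: Jan 1, 2094. With p = 2094 - 1 = 2093: (p + p//4 - p//100 + p//400) mod 7 = (2093 + 523 - 20 + 5) mod 7 = 2601 mod 7 = 4 -> Friday (Mon=0 ... Sun=6)
Day of year: 117; offset = 116
Weekday index = (4 + 116) mod 7 = 1 -> Tuesday
Weekend days: Saturday, Sunday

No


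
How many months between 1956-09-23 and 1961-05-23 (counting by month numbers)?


From September 1956 to May 1961
5 years * 12 = 60 months, minus 4 months = 56

56 months


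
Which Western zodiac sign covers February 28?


Date: February 28
Conventional tropical zodiac dates: Pisces from February 19 onward; Aries starts March 21
February 28 falls within the Pisces range

Pisces


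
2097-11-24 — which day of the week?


Date: November 24, 2097
Anchor: Jan 1, 2097. With p = 2097 - 1 = 2096: (p + p//4 - p//100 + p//400) mod 7 = (2096 + 524 - 20 + 5) mod 7 = 2605 mod 7 = 1 -> Tuesday (Mon=0 ... Sun=6)
Days before November (Jan-Oct): 304; offset = 304 + 24 - 1 = 327
Weekday index = (1 + 327) mod 7 = 6

Day of the week: Sunday


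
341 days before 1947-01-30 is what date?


Start: 1947-01-30, subtract 341 days
Back 30 days from January 30 reaches December 31, 1946 -> 311 left
December 1946 has 31 days -> back to November 30, 1946 -> 280 left
November 1946 has 30 days -> back to October 31, 1946 -> 250 left
October 1946 has 31 days -> back to September 30, 1946 -> 219 left
September 1946 has 30 days -> back to August 31, 1946 -> 189 left
August 1946 has 31 days -> back to July 31, 1946 -> 158 left
July 1946 has 31 days -> back to June 30, 1946 -> 127 left
June 1946 has 30 days -> back to May 31, 1946 -> 97 left
May 1946 has 31 days -> back to April 30, 1946 -> 66 left
April 1946 has 30 days -> back to March 31, 1946 -> 36 left
March 1946 has 31 days -> back to February 28, 1946 -> 5 left
February 1946: 28 - 5 = 23 -> lands on February 23

Result: 1946-02-23


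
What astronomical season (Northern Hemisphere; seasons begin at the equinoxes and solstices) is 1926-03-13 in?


Date: March 13
Astronomical Winter (approx.; exact equinox/solstice day varies by year): December 21 to March 19
March 13 falls within the Winter window

Winter


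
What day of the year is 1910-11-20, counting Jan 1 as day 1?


Date: November 20, 1910
Days in months 1 through 10: 304
Plus 20 days in November

Day of year: 324


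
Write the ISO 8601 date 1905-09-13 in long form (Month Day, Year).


ISO 1905-09-13 parses as year=1905, month=09, day=13
Month 9 -> September

September 13, 1905
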